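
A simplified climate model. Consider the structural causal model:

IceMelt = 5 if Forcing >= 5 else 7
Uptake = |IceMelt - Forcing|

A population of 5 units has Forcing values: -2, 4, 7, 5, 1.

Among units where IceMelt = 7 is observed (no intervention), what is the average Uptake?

Observing IceMelt=7 restricts to units where IceMelt's equation naturally yields 7: Forcing ∈ {-2, 4, 1}. In that subpopulation Uptake = 9, 3, 6, mean 6.

6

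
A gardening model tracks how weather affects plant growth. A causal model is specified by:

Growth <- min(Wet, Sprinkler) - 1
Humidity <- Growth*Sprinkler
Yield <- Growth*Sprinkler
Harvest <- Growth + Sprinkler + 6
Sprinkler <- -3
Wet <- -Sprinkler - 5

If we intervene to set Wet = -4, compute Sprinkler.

-3

Under do(Wet=-4), the mechanism Wet <- -Sprinkler - 5 is discarded; Wet is fixed at -4.
Sprinkler is not downstream of the intervention, so its value is determined by the original equations.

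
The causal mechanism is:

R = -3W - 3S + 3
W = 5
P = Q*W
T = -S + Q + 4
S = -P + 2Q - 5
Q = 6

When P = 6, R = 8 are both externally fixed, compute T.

9

The joint intervention fixes P = 6, R = 8, removing each variable's own equation.
S = -P + 2Q - 5  [with P=6, Q=6]  = 1
T = -S + Q + 4  [with S=1, Q=6]  = 9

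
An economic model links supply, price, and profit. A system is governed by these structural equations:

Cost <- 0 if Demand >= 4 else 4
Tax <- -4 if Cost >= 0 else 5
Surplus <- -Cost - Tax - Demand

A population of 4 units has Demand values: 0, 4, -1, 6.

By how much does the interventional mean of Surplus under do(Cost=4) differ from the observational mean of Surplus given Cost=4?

Every unit gets Cost=4 under the intervention. Surplus values become 0, -4, 1, -6; E[Surplus|do(Cost=4)] = -2.25.
E[Surplus|Cost=4] averages over only the 2 units with Cost=4 (Demand = 0, -1): Surplus = 0, 1, mean 0.5.
Difference = -2.25 − 0.5 = -2.75.

-2.75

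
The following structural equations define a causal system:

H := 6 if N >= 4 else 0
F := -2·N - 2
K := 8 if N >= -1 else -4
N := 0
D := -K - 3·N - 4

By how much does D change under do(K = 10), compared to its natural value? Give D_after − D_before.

-2

Under do(K=10), the mechanism K := 8 if N >= -1 else -4 is discarded; K is fixed at 10.
D = -K - 3·N - 4  [with K=10, N=0]  = -14
Without intervention: K = 8 if N >= -1 else -4  [with N=0]  = 8; D = -K - 3·N - 4  [with K=8, N=0]  = -12.
Change = -14 − (-12) = -2.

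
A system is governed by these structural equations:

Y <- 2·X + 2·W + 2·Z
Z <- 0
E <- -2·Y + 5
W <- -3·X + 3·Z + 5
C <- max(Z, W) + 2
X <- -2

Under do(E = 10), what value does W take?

do(E=10) replaces the equation E <- -2·Y + 5 with the constant E = 10.
W is not downstream of the intervention, so its value is determined by the original equations.
W = -3·X + 3·Z + 5  [with X=-2, Z=0]  = 11

11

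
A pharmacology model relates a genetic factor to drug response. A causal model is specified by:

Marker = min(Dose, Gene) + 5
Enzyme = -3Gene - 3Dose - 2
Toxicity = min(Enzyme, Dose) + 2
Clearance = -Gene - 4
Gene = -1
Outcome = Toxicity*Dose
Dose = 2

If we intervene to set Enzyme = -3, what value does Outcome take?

-2

The intervention breaks the incoming arrows to Enzyme: Enzyme = -3Gene - 3Dose - 2 no longer applies, and Enzyme = -3.
Toxicity = min(Enzyme, Dose) + 2  [with Enzyme=-3, Dose=2]  = -1
Outcome = Toxicity*Dose  [with Toxicity=-1, Dose=2]  = -2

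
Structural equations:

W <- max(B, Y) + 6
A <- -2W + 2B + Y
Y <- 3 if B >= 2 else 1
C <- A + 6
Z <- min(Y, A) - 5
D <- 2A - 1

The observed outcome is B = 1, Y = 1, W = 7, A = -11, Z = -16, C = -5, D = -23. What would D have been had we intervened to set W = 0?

The intervention breaks the incoming arrows to W: W <- max(B, Y) + 6 no longer applies, and W = 0.
Y = 3 if B >= 2 else 1  [with B=1]  = 1
A = -2W + 2B + Y  [with W=0, B=1, Y=1]  = 3
D = 2A - 1  [with A=3]  = 5

5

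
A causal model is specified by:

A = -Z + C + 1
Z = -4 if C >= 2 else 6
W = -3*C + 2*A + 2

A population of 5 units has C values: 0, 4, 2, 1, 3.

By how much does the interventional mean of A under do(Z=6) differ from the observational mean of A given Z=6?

1.5

Under do(Z=6), Z's equation is replaced by Z=6 for every unit. Per-unit A: -5, -1, -3, -4, -2. Mean = -3.
Conditioning on Z=6 selects the 2 unit(s) with C ∈ {0, 1}. Their A values: -5, -4. Mean = -4.5.
Difference = -3 − (-4.5) = 1.5.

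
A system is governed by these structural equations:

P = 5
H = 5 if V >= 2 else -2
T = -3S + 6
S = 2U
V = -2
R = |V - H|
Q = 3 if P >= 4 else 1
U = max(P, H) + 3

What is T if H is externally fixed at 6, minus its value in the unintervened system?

-6

The intervention breaks the incoming arrows to H: H = 5 if V >= 2 else -2 no longer applies, and H = 6.
U = max(P, H) + 3  [with P=5, H=6]  = 9
S = 2U  [with U=9]  = 18
T = -3S + 6  [with S=18]  = -48
Without intervention: H = 5 if V >= 2 else -2  [with V=-2]  = -2; U = max(P, H) + 3  [with P=5, H=-2]  = 8; S = 2U  [with U=8]  = 16; T = -3S + 6  [with S=16]  = -42.
Change = -48 − (-42) = -6.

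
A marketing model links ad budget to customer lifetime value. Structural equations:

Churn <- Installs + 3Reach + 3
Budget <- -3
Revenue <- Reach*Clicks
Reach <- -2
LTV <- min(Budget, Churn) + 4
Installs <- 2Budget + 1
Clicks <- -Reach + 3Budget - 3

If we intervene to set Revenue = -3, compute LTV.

-4

Intervening sets Revenue = -3 and removes its equation (Revenue <- Reach*Clicks).
No directed path runs from Revenue to LTV, so LTV keeps its natural value.
Installs = 2Budget + 1  [with Budget=-3]  = -5
Churn = Installs + 3Reach + 3  [with Installs=-5, Reach=-2]  = -8
LTV = min(Budget, Churn) + 4  [with Budget=-3, Churn=-8]  = -4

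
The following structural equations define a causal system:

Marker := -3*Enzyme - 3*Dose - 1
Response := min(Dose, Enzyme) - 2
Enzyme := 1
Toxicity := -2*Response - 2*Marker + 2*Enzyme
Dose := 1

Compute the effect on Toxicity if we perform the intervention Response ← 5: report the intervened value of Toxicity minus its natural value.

-12

Intervening sets Response = 5 and removes its equation (Response := min(Dose, Enzyme) - 2).
Marker = -3*Enzyme - 3*Dose - 1  [with Enzyme=1, Dose=1]  = -7
Toxicity = -2*Response - 2*Marker + 2*Enzyme  [with Response=5, Marker=-7, Enzyme=1]  = 6
Without intervention: Marker = -3*Enzyme - 3*Dose - 1  [with Enzyme=1, Dose=1]  = -7; Response = min(Dose, Enzyme) - 2  [with Dose=1, Enzyme=1]  = -1; Toxicity = -2*Response - 2*Marker + 2*Enzyme  [with Response=-1, Marker=-7, Enzyme=1]  = 18.
Change = 6 − 18 = -12.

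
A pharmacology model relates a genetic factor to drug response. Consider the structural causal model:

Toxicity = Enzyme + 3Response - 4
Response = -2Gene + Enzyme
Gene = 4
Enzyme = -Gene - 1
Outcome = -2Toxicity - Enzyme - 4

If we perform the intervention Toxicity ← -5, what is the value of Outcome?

11

Intervening sets Toxicity = -5 and removes its equation (Toxicity = Enzyme + 3Response - 4).
Enzyme = -Gene - 1  [with Gene=4]  = -5
Outcome = -2Toxicity - Enzyme - 4  [with Toxicity=-5, Enzyme=-5]  = 11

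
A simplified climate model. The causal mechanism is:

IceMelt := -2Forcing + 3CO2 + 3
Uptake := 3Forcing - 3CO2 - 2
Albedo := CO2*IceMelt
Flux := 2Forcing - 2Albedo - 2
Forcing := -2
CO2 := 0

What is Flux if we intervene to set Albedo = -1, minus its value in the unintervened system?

2

Intervening sets Albedo = -1 and removes its equation (Albedo := CO2*IceMelt).
Flux = 2Forcing - 2Albedo - 2  [with Forcing=-2, Albedo=-1]  = -4
Without intervention: IceMelt = -2Forcing + 3CO2 + 3  [with Forcing=-2, CO2=0]  = 7; Albedo = CO2*IceMelt  [with CO2=0, IceMelt=7]  = 0; Flux = 2Forcing - 2Albedo - 2  [with Forcing=-2, Albedo=0]  = -6.
Change = -4 − (-6) = 2.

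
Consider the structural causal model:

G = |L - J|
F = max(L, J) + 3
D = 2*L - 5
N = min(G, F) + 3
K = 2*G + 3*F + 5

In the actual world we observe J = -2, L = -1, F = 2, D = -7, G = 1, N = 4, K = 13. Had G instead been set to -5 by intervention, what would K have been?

Under do(G=-5), the mechanism G = |L - J| is discarded; G is fixed at -5.
F = max(L, J) + 3  [with L=-1, J=-2]  = 2
K = 2*G + 3*F + 5  [with G=-5, F=2]  = 1

1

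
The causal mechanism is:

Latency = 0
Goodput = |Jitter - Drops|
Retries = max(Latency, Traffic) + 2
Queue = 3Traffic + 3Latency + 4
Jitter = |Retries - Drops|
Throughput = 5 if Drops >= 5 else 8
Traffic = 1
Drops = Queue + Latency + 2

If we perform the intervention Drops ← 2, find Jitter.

Under do(Drops=2), the mechanism Drops = Queue + Latency + 2 is discarded; Drops is fixed at 2.
Retries = max(Latency, Traffic) + 2  [with Latency=0, Traffic=1]  = 3
Jitter = |Retries - Drops|  [with Retries=3, Drops=2]  = 1

1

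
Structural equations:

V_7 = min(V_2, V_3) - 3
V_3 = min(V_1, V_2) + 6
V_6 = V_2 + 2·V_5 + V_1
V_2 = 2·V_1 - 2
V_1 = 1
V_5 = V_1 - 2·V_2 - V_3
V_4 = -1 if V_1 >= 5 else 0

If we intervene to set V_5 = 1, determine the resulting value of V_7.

-3

Under do(V_5=1), the mechanism V_5 = V_1 - 2·V_2 - V_3 is discarded; V_5 is fixed at 1.
Since V_7 is not a descendant of the intervened variable, it is unaffected.
V_2 = 2·V_1 - 2  [with V_1=1]  = 0
V_3 = min(V_1, V_2) + 6  [with V_1=1, V_2=0]  = 6
V_7 = min(V_2, V_3) - 3  [with V_2=0, V_3=6]  = -3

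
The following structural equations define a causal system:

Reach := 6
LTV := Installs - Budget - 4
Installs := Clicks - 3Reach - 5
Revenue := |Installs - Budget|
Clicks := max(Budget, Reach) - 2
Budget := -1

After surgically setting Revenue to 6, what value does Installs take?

The intervention breaks the incoming arrows to Revenue: Revenue := |Installs - Budget| no longer applies, and Revenue = 6.
Since Installs is not a descendant of the intervened variable, it is unaffected.
Clicks = max(Budget, Reach) - 2  [with Budget=-1, Reach=6]  = 4
Installs = Clicks - 3Reach - 5  [with Clicks=4, Reach=6]  = -19

-19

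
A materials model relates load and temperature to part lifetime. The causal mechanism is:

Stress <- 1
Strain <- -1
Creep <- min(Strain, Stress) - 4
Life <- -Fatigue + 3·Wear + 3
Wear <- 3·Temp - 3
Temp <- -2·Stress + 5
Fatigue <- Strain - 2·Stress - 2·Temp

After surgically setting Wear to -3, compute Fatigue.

-9

The intervention breaks the incoming arrows to Wear: Wear <- 3·Temp - 3 no longer applies, and Wear = -3.
Since Fatigue is not a descendant of the intervened variable, it is unaffected.
Temp = -2·Stress + 5  [with Stress=1]  = 3
Fatigue = Strain - 2·Stress - 2·Temp  [with Strain=-1, Stress=1, Temp=3]  = -9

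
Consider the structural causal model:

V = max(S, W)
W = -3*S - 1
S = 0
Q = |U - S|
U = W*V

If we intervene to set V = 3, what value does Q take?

3

do(V=3) replaces the equation V = max(S, W) with the constant V = 3.
W = -3*S - 1  [with S=0]  = -1
U = W*V  [with W=-1, V=3]  = -3
Q = |U - S|  [with U=-3, S=0]  = 3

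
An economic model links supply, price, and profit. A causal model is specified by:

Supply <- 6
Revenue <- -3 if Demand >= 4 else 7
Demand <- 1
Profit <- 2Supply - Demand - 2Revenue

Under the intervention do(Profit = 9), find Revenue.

7

Under do(Profit=9), the mechanism Profit <- 2Supply - Demand - 2Revenue is discarded; Profit is fixed at 9.
Since Revenue is not a descendant of the intervened variable, it is unaffected.
Revenue = -3 if Demand >= 4 else 7  [with Demand=1]  = 7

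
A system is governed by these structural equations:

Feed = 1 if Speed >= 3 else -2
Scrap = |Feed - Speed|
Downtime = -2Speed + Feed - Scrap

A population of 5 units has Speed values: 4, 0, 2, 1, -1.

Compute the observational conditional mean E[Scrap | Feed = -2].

2.5

E[Scrap|Feed=-2] averages over only the 4 units with Feed=-2 (Speed = 0, 2, 1, -1): Scrap = 2, 4, 3, 1, mean 2.5.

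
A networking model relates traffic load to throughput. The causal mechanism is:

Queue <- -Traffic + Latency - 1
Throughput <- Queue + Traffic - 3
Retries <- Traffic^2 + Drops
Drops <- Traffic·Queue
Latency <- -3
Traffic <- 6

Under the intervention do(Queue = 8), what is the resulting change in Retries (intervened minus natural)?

do(Queue=8) replaces the equation Queue <- -Traffic + Latency - 1 with the constant Queue = 8.
Drops = Traffic·Queue  [with Traffic=6, Queue=8]  = 48
Retries = Traffic^2 + Drops  [with Traffic=6, Drops=48]  = 84
Without intervention: Queue = -Traffic + Latency - 1  [with Traffic=6, Latency=-3]  = -10; Drops = Traffic·Queue  [with Traffic=6, Queue=-10]  = -60; Retries = Traffic^2 + Drops  [with Traffic=6, Drops=-60]  = -24.
Change = 84 − (-24) = 108.

108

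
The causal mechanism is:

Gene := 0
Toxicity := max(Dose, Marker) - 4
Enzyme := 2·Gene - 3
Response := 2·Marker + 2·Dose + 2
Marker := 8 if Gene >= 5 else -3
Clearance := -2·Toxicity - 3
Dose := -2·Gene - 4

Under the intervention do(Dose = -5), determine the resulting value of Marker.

-3

Under do(Dose=-5), the mechanism Dose := -2·Gene - 4 is discarded; Dose is fixed at -5.
Since Marker is not a descendant of the intervened variable, it is unaffected.
Marker = 8 if Gene >= 5 else -3  [with Gene=0]  = -3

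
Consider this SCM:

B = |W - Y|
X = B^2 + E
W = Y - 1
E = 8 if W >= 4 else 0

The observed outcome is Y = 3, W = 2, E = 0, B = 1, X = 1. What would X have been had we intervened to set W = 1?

4

do(W=1) replaces the equation W = Y - 1 with the constant W = 1.
E = 8 if W >= 4 else 0  [with W=1]  = 0
B = |W - Y|  [with W=1, Y=3]  = 2
X = B^2 + E  [with B=2, E=0]  = 4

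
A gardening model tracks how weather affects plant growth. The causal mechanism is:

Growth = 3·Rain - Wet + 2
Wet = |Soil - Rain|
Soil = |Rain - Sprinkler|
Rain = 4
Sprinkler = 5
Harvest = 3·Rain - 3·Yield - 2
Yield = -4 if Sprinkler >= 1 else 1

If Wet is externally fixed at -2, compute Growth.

16

Intervening sets Wet = -2 and removes its equation (Wet = |Soil - Rain|).
Growth = 3·Rain - Wet + 2  [with Rain=4, Wet=-2]  = 16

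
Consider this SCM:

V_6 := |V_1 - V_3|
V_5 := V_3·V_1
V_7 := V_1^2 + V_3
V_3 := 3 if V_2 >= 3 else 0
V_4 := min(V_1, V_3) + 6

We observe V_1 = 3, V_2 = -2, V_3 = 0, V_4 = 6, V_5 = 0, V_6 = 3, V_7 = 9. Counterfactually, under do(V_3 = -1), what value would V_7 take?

8

The intervention breaks the incoming arrows to V_3: V_3 := 3 if V_2 >= 3 else 0 no longer applies, and V_3 = -1.
V_7 = V_1^2 + V_3  [with V_1=3, V_3=-1]  = 8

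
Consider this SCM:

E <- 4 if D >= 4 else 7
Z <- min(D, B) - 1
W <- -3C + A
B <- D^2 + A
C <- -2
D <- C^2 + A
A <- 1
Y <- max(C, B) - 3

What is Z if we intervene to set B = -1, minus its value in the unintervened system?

-6

do(B=-1) replaces the equation B <- D^2 + A with the constant B = -1.
D = C^2 + A  [with C=-2, A=1]  = 5
Z = min(D, B) - 1  [with D=5, B=-1]  = -2
Without intervention: D = C^2 + A  [with C=-2, A=1]  = 5; B = D^2 + A  [with D=5, A=1]  = 26; Z = min(D, B) - 1  [with D=5, B=26]  = 4.
Change = -2 − 4 = -6.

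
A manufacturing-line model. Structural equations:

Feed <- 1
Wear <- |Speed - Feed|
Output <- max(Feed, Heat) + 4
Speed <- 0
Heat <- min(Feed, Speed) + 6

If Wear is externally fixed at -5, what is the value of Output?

Intervening sets Wear = -5 and removes its equation (Wear <- |Speed - Feed|).
No directed path runs from Wear to Output, so Output keeps its natural value.
Heat = min(Feed, Speed) + 6  [with Feed=1, Speed=0]  = 6
Output = max(Feed, Heat) + 4  [with Feed=1, Heat=6]  = 10

10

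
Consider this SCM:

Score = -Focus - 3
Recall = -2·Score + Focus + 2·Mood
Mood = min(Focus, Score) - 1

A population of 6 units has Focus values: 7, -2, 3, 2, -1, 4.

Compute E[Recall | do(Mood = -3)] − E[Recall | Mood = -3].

do(Mood=-3) breaks Mood's dependence on Focus. With Mood=-3 fixed, Recall across the units is 21, -6, 9, 6, -3, 12, mean 6.5.
E[Recall|Mood=-3] averages over only the 2 units with Mood=-3 (Focus = -2, -1): Recall = -6, -3, mean -4.5.
Difference = 6.5 − (-4.5) = 11.

11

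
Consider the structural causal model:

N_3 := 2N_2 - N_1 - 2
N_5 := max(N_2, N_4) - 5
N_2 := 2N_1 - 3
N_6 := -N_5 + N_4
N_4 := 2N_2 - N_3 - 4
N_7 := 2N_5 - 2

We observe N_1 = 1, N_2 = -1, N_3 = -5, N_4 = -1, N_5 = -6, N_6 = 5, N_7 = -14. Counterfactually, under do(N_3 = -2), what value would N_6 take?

2

The intervention breaks the incoming arrows to N_3: N_3 := 2N_2 - N_1 - 2 no longer applies, and N_3 = -2.
N_2 = 2N_1 - 3  [with N_1=1]  = -1
N_4 = 2N_2 - N_3 - 4  [with N_2=-1, N_3=-2]  = -4
N_5 = max(N_2, N_4) - 5  [with N_2=-1, N_4=-4]  = -6
N_6 = -N_5 + N_4  [with N_5=-6, N_4=-4]  = 2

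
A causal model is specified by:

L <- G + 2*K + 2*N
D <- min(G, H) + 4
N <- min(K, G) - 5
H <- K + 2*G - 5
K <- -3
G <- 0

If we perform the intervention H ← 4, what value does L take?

The intervention breaks the incoming arrows to H: H <- K + 2*G - 5 no longer applies, and H = 4.
Since L is not a descendant of the intervened variable, it is unaffected.
N = min(K, G) - 5  [with K=-3, G=0]  = -8
L = G + 2*K + 2*N  [with G=0, K=-3, N=-8]  = -22

-22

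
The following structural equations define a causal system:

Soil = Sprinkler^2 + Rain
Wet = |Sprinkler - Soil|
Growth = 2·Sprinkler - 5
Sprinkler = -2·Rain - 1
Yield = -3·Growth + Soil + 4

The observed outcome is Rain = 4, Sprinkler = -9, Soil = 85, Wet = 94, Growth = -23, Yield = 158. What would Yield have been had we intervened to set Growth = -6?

The intervention breaks the incoming arrows to Growth: Growth = 2·Sprinkler - 5 no longer applies, and Growth = -6.
Sprinkler = -2·Rain - 1  [with Rain=4]  = -9
Soil = Sprinkler^2 + Rain  [with Sprinkler=-9, Rain=4]  = 85
Yield = -3·Growth + Soil + 4  [with Growth=-6, Soil=85]  = 107

107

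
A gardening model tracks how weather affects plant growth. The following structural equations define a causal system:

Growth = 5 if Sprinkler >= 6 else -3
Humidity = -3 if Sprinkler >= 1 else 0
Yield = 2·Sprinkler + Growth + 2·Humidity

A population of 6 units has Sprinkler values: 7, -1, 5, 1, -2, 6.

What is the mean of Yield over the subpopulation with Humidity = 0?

-6

Observing Humidity=0 restricts to units where Humidity's equation naturally yields 0: Sprinkler ∈ {-1, -2}. In that subpopulation Yield = -5, -7, mean -6.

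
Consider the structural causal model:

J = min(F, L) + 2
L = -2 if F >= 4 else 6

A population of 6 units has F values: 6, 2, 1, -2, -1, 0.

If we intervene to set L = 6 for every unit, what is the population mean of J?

3

The intervention sets L=6 in all 6 units regardless of F. Recomputing J per unit gives 8, 4, 3, 0, 1, 2; average 3.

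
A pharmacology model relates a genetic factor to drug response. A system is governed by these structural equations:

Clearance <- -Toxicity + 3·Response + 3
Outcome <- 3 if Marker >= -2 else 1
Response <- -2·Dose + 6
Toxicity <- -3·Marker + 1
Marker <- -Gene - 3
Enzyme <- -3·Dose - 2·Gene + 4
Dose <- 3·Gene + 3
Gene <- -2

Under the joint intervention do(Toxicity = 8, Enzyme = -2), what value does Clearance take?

Under do(Toxicity = 8, Enzyme = -2), each intervened variable's structural equation is replaced by its fixed value.
Dose = 3·Gene + 3  [with Gene=-2]  = -3
Response = -2·Dose + 6  [with Dose=-3]  = 12
Clearance = -Toxicity + 3·Response + 3  [with Toxicity=8, Response=12]  = 31

31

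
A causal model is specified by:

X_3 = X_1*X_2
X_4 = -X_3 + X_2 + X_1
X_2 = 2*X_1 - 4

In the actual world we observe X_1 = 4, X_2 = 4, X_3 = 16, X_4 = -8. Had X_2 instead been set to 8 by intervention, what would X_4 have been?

Under do(X_2=8), the mechanism X_2 = 2*X_1 - 4 is discarded; X_2 is fixed at 8.
X_3 = X_1*X_2  [with X_1=4, X_2=8]  = 32
X_4 = -X_3 + X_2 + X_1  [with X_3=32, X_2=8, X_1=4]  = -20

-20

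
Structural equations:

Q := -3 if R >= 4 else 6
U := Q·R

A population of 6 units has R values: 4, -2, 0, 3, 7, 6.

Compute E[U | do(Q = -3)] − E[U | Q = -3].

The intervention sets Q=-3 in all 6 units regardless of R. Recomputing U per unit gives -12, 6, 0, -9, -21, -18; average -9.
Conditioning on Q=-3 selects the 3 unit(s) with R ∈ {4, 7, 6}. Their U values: -12, -21, -18. Mean = -17.
Difference = -9 − (-17) = 8.

8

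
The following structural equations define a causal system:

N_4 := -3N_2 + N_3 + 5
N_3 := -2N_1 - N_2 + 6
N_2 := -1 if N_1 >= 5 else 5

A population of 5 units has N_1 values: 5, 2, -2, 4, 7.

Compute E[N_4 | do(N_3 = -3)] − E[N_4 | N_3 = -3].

do(N_3=-3) breaks N_3's dependence on N_1. With N_3=-3 fixed, N_4 across the units is 5, -13, -13, -13, 5, mean -5.8.
E[N_4|N_3=-3] averages over only the 2 units with N_3=-3 (N_1 = 5, 2): N_4 = 5, -13, mean -4.
Difference = -5.8 − (-4) = -1.8.

-1.8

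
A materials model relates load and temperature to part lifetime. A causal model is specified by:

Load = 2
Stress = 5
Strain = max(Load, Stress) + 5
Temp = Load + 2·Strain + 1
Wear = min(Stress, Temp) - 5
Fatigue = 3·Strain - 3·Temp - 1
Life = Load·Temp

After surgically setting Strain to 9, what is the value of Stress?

Under do(Strain=9), the mechanism Strain = max(Load, Stress) + 5 is discarded; Strain is fixed at 9.
Since Stress is not a descendant of the intervened variable, it is unaffected.

5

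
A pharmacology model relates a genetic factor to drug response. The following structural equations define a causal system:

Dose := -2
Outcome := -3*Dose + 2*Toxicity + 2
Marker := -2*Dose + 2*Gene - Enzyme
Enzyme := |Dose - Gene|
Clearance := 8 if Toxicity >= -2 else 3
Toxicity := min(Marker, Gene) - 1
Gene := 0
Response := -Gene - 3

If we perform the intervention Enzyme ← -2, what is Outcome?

6

The intervention breaks the incoming arrows to Enzyme: Enzyme := |Dose - Gene| no longer applies, and Enzyme = -2.
Marker = -2*Dose + 2*Gene - Enzyme  [with Dose=-2, Gene=0, Enzyme=-2]  = 6
Toxicity = min(Marker, Gene) - 1  [with Marker=6, Gene=0]  = -1
Outcome = -3*Dose + 2*Toxicity + 2  [with Dose=-2, Toxicity=-1]  = 6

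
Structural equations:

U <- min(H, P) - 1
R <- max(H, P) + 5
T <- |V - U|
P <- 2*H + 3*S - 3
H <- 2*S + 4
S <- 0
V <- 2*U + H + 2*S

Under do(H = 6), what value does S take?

Under do(H=6), the mechanism H <- 2*S + 4 is discarded; H is fixed at 6.
S is not downstream of the intervention, so its value is determined by the original equations.

0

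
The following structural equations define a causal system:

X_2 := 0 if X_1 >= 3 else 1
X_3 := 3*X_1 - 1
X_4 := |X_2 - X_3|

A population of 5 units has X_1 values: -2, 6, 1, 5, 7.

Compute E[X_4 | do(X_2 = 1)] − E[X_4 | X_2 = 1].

Every unit gets X_2=1 under the intervention. X_4 values become 8, 16, 1, 13, 19; E[X_4|do(X_2=1)] = 11.4.
Observing X_2=1 restricts to units where X_2's equation naturally yields 1: X_1 ∈ {-2, 1}. In that subpopulation X_4 = 8, 1, mean 4.5.
Difference = 11.4 − 4.5 = 6.9.

6.9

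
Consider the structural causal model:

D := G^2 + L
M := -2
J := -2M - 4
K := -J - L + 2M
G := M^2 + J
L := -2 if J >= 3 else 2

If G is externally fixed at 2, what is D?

6

The intervention breaks the incoming arrows to G: G := M^2 + J no longer applies, and G = 2.
J = -2M - 4  [with M=-2]  = 0
L = -2 if J >= 3 else 2  [with J=0]  = 2
D = G^2 + L  [with G=2, L=2]  = 6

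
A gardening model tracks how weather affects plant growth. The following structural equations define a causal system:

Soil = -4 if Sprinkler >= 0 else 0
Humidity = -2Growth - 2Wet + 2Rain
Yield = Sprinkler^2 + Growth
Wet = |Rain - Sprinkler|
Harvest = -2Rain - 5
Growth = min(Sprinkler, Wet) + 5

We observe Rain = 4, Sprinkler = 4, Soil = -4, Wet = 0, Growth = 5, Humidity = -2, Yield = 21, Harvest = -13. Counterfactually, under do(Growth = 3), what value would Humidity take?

2

The intervention breaks the incoming arrows to Growth: Growth = min(Sprinkler, Wet) + 5 no longer applies, and Growth = 3.
Wet = |Rain - Sprinkler|  [with Rain=4, Sprinkler=4]  = 0
Humidity = -2Growth - 2Wet + 2Rain  [with Growth=3, Wet=0, Rain=4]  = 2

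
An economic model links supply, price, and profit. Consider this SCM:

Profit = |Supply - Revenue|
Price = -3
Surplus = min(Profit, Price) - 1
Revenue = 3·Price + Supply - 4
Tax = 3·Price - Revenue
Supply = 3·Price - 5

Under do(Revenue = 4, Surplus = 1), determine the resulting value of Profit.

The joint intervention fixes Revenue = 4, Surplus = 1, removing each variable's own equation.
Supply = 3·Price - 5  [with Price=-3]  = -14
Profit = |Supply - Revenue|  [with Supply=-14, Revenue=4]  = 18

18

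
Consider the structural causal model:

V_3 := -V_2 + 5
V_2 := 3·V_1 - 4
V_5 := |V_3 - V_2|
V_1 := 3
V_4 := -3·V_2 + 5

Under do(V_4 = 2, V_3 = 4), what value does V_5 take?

1

The joint intervention fixes V_4 = 2, V_3 = 4, removing each variable's own equation.
V_2 = 3·V_1 - 4  [with V_1=3]  = 5
V_5 = |V_3 - V_2|  [with V_3=4, V_2=5]  = 1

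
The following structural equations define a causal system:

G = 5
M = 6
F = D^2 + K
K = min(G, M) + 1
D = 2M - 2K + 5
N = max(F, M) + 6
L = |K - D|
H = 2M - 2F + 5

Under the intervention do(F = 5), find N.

12

do(F=5) replaces the equation F = D^2 + K with the constant F = 5.
N = max(F, M) + 6  [with F=5, M=6]  = 12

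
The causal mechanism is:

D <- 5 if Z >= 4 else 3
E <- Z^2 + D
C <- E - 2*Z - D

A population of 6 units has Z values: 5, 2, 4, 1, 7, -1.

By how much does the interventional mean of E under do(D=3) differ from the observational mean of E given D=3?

14

do(D=3) breaks D's dependence on Z. With D=3 fixed, E across the units is 28, 7, 19, 4, 52, 4, mean 19.
Observing D=3 restricts to units where D's equation naturally yields 3: Z ∈ {2, 1, -1}. In that subpopulation E = 7, 4, 4, mean 5.
Difference = 19 − 5 = 14.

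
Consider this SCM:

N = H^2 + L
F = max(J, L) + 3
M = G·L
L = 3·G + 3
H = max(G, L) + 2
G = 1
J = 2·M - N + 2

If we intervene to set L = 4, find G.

1

Under do(L=4), the mechanism L = 3·G + 3 is discarded; L is fixed at 4.
G is not downstream of the intervention, so its value is determined by the original equations.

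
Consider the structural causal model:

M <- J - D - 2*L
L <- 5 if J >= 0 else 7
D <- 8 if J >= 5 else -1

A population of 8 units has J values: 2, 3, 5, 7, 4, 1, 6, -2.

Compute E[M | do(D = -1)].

-6.25

The intervention sets D=-1 in all 8 units regardless of J. Recomputing M per unit gives -7, -6, -4, -2, -5, -8, -3, -15; average -6.25.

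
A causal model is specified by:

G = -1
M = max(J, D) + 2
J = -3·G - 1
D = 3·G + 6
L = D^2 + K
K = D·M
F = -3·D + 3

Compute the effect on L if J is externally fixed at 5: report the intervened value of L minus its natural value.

6

Under do(J=5), the mechanism J = -3·G - 1 is discarded; J is fixed at 5.
D = 3·G + 6  [with G=-1]  = 3
M = max(J, D) + 2  [with J=5, D=3]  = 7
K = D·M  [with D=3, M=7]  = 21
L = D^2 + K  [with D=3, K=21]  = 30
Without intervention: J = -3·G - 1  [with G=-1]  = 2; D = 3·G + 6  [with G=-1]  = 3; M = max(J, D) + 2  [with J=2, D=3]  = 5; K = D·M  [with D=3, M=5]  = 15; L = D^2 + K  [with D=3, K=15]  = 24.
Change = 30 − 24 = 6.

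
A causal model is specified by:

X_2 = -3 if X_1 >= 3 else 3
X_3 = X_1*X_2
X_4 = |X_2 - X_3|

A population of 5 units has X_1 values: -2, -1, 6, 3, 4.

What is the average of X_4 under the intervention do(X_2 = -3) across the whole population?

The intervention sets X_2=-3 in all 5 units regardless of X_1. Recomputing X_4 per unit gives 9, 6, 15, 6, 9; average 9.

9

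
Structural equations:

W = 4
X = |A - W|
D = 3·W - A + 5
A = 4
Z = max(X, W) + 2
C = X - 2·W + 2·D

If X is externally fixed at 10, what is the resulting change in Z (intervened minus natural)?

do(X=10) replaces the equation X = |A - W| with the constant X = 10.
Z = max(X, W) + 2  [with X=10, W=4]  = 12
Without intervention: X = |A - W|  [with A=4, W=4]  = 0; Z = max(X, W) + 2  [with X=0, W=4]  = 6.
Change = 12 − 6 = 6.

6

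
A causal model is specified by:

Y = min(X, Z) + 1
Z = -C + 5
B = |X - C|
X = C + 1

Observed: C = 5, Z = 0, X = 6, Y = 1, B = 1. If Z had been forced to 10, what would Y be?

Under do(Z=10), the mechanism Z = -C + 5 is discarded; Z is fixed at 10.
X = C + 1  [with C=5]  = 6
Y = min(X, Z) + 1  [with X=6, Z=10]  = 7

7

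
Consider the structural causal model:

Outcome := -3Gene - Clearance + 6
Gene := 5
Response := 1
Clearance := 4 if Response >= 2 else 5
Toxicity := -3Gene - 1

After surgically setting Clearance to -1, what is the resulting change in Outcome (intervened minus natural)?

6

Intervening sets Clearance = -1 and removes its equation (Clearance := 4 if Response >= 2 else 5).
Outcome = -3Gene - Clearance + 6  [with Gene=5, Clearance=-1]  = -8
Without intervention: Clearance = 4 if Response >= 2 else 5  [with Response=1]  = 5; Outcome = -3Gene - Clearance + 6  [with Gene=5, Clearance=5]  = -14.
Change = -8 − (-14) = 6.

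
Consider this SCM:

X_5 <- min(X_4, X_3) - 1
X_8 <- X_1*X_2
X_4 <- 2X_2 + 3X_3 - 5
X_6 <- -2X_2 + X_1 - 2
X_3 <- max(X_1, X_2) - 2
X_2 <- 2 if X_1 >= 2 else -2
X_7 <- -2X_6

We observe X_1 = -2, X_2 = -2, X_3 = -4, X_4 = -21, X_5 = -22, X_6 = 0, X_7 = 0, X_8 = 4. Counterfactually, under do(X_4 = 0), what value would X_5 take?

-5

Intervening sets X_4 = 0 and removes its equation (X_4 <- 2X_2 + 3X_3 - 5).
X_2 = 2 if X_1 >= 2 else -2  [with X_1=-2]  = -2
X_3 = max(X_1, X_2) - 2  [with X_1=-2, X_2=-2]  = -4
X_5 = min(X_4, X_3) - 1  [with X_4=0, X_3=-4]  = -5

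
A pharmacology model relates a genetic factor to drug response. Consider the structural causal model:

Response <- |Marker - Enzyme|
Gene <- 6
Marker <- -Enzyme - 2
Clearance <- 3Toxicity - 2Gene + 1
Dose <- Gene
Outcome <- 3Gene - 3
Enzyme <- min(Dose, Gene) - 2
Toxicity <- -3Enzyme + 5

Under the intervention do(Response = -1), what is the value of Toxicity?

The intervention breaks the incoming arrows to Response: Response <- |Marker - Enzyme| no longer applies, and Response = -1.
Since Toxicity is not a descendant of the intervened variable, it is unaffected.
Dose = Gene  [with Gene=6]  = 6
Enzyme = min(Dose, Gene) - 2  [with Dose=6, Gene=6]  = 4
Toxicity = -3Enzyme + 5  [with Enzyme=4]  = -7

-7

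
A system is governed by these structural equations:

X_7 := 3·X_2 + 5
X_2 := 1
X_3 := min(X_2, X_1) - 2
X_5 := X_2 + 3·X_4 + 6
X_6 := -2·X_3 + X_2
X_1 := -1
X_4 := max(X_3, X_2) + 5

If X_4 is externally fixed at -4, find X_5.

-5

Intervening sets X_4 = -4 and removes its equation (X_4 := max(X_3, X_2) + 5).
X_5 = X_2 + 3·X_4 + 6  [with X_2=1, X_4=-4]  = -5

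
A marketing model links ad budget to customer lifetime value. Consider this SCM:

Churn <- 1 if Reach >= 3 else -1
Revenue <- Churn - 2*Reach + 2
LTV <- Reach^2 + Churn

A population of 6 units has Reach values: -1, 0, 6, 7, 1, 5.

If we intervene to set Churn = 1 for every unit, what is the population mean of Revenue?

Every unit gets Churn=1 under the intervention. Revenue values become 5, 3, -9, -11, 1, -7; E[Revenue|do(Churn=1)] = -3.

-3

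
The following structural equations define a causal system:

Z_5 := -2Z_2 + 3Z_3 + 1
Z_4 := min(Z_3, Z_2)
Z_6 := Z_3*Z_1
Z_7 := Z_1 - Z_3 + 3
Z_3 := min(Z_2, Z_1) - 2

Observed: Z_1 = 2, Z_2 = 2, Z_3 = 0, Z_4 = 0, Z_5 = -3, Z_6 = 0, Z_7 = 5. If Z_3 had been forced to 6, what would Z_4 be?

The intervention breaks the incoming arrows to Z_3: Z_3 := min(Z_2, Z_1) - 2 no longer applies, and Z_3 = 6.
Z_4 = min(Z_3, Z_2)  [with Z_3=6, Z_2=2]  = 2

2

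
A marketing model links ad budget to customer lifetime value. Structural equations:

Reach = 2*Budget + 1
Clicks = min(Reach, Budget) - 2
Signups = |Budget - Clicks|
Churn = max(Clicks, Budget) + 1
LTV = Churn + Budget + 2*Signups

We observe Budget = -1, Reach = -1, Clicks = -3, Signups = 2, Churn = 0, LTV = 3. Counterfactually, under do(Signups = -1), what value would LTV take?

-3

Under do(Signups=-1), the mechanism Signups = |Budget - Clicks| is discarded; Signups is fixed at -1.
Reach = 2*Budget + 1  [with Budget=-1]  = -1
Clicks = min(Reach, Budget) - 2  [with Reach=-1, Budget=-1]  = -3
Churn = max(Clicks, Budget) + 1  [with Clicks=-3, Budget=-1]  = 0
LTV = Churn + Budget + 2*Signups  [with Churn=0, Budget=-1, Signups=-1]  = -3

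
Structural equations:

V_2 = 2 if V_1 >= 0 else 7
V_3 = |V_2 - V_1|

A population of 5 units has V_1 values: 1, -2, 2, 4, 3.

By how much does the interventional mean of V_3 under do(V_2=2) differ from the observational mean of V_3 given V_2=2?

The intervention sets V_2=2 in all 5 units regardless of V_1. Recomputing V_3 per unit gives 1, 4, 0, 2, 1; average 1.6.
Observing V_2=2 restricts to units where V_2's equation naturally yields 2: V_1 ∈ {1, 2, 4, 3}. In that subpopulation V_3 = 1, 0, 2, 1, mean 1.
Difference = 1.6 − 1 = 0.6.

0.6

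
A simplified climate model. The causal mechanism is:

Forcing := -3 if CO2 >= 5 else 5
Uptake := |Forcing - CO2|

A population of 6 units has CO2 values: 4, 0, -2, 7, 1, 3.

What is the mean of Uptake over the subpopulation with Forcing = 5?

3.8

E[Uptake|Forcing=5] averages over only the 5 units with Forcing=5 (CO2 = 4, 0, -2, 1, 3): Uptake = 1, 5, 7, 4, 2, mean 3.8.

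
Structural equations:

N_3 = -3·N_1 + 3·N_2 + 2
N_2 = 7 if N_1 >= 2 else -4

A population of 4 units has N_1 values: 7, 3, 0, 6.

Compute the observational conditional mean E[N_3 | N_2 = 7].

7

E[N_3|N_2=7] averages over only the 3 units with N_2=7 (N_1 = 7, 3, 6): N_3 = 2, 14, 5, mean 7.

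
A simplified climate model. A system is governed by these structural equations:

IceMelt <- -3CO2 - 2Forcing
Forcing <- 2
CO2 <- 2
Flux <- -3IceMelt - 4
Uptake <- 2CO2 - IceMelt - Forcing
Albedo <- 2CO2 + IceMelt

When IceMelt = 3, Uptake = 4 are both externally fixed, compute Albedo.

7

Setting IceMelt = 3, Uptake = 4 by intervention discards those variables' equations.
Albedo = 2CO2 + IceMelt  [with CO2=2, IceMelt=3]  = 7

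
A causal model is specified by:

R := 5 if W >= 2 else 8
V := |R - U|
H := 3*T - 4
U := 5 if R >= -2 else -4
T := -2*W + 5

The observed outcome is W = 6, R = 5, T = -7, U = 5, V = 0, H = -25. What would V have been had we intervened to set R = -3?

1

do(R=-3) replaces the equation R := 5 if W >= 2 else 8 with the constant R = -3.
U = 5 if R >= -2 else -4  [with R=-3]  = -4
V = |R - U|  [with R=-3, U=-4]  = 1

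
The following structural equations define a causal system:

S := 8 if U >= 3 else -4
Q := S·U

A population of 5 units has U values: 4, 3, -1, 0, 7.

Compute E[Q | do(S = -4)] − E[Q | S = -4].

Every unit gets S=-4 under the intervention. Q values become -16, -12, 4, 0, -28; E[Q|do(S=-4)] = -10.4.
Observing S=-4 restricts to units where S's equation naturally yields -4: U ∈ {-1, 0}. In that subpopulation Q = 4, 0, mean 2.
Difference = -10.4 − 2 = -12.4.

-12.4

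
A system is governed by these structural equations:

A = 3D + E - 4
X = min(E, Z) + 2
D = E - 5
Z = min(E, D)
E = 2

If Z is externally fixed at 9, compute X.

4

Intervening sets Z = 9 and removes its equation (Z = min(E, D)).
X = min(E, Z) + 2  [with E=2, Z=9]  = 4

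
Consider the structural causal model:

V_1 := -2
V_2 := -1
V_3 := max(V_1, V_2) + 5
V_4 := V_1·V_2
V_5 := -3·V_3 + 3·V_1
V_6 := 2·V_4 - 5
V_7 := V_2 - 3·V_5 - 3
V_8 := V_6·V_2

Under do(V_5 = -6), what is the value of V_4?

2

The intervention breaks the incoming arrows to V_5: V_5 := -3·V_3 + 3·V_1 no longer applies, and V_5 = -6.
Since V_4 is not a descendant of the intervened variable, it is unaffected.
V_4 = V_1·V_2  [with V_1=-2, V_2=-1]  = 2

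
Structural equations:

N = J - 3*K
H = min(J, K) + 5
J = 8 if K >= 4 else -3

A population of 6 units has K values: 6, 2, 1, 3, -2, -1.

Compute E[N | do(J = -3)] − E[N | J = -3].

Every unit gets J=-3 under the intervention. N values become -21, -9, -6, -12, 3, 0; E[N|do(J=-3)] = -7.5.
Observing J=-3 restricts to units where J's equation naturally yields -3: K ∈ {2, 1, 3, -2, -1}. In that subpopulation N = -9, -6, -12, 3, 0, mean -4.8.
Difference = -7.5 − (-4.8) = -2.7.

-2.7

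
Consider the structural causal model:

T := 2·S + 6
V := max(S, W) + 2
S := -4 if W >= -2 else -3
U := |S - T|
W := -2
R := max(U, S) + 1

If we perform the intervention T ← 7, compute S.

-4

Under do(T=7), the mechanism T := 2·S + 6 is discarded; T is fixed at 7.
Since S is not a descendant of the intervened variable, it is unaffected.
S = -4 if W >= -2 else -3  [with W=-2]  = -4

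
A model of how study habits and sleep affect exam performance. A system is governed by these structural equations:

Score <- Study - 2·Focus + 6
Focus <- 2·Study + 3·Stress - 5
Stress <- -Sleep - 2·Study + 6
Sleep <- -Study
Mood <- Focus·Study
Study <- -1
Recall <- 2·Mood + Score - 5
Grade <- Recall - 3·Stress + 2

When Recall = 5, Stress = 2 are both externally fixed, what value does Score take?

7

Under do(Recall = 5, Stress = 2), each intervened variable's structural equation is replaced by its fixed value.
Focus = 2·Study + 3·Stress - 5  [with Study=-1, Stress=2]  = -1
Score = Study - 2·Focus + 6  [with Study=-1, Focus=-1]  = 7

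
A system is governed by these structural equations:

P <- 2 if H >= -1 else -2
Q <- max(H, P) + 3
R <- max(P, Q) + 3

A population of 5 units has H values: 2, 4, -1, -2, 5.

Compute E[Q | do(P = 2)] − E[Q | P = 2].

Every unit gets P=2 under the intervention. Q values become 5, 7, 5, 5, 8; E[Q|do(P=2)] = 6.
E[Q|P=2] averages over only the 4 units with P=2 (H = 2, 4, -1, 5): Q = 5, 7, 5, 8, mean 6.25.
Difference = 6 − 6.25 = -0.25.

-0.25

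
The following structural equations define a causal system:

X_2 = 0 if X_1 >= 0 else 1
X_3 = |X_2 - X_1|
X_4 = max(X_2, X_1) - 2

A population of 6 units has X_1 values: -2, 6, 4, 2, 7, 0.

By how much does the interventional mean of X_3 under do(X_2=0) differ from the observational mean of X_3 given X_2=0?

-0.3

Under do(X_2=0), X_2's equation is replaced by X_2=0 for every unit. Per-unit X_3: 2, 6, 4, 2, 7, 0. Mean = 3.5.
E[X_3|X_2=0] averages over only the 5 units with X_2=0 (X_1 = 6, 4, 2, 7, 0): X_3 = 6, 4, 2, 7, 0, mean 3.8.
Difference = 3.5 − 3.8 = -0.3.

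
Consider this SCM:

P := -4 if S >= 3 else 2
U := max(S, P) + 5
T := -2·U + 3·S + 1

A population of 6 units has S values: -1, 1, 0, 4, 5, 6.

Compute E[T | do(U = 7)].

-5.5

Every unit gets U=7 under the intervention. T values become -16, -10, -13, -1, 2, 5; E[T|do(U=7)] = -5.5.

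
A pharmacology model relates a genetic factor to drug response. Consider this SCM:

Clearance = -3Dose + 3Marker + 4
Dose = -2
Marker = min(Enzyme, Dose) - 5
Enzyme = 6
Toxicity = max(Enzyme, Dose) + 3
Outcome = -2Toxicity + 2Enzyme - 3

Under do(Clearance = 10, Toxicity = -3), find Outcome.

Setting Clearance = 10, Toxicity = -3 by intervention discards those variables' equations.
Outcome = -2Toxicity + 2Enzyme - 3  [with Toxicity=-3, Enzyme=6]  = 15

15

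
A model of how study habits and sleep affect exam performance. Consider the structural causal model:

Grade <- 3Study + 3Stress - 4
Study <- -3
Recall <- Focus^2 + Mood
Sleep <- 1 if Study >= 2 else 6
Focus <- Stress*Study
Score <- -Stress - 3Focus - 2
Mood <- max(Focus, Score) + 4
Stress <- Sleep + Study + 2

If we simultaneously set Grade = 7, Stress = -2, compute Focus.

Under do(Grade = 7, Stress = -2), each intervened variable's structural equation is replaced by its fixed value.
Focus = Stress*Study  [with Stress=-2, Study=-3]  = 6

6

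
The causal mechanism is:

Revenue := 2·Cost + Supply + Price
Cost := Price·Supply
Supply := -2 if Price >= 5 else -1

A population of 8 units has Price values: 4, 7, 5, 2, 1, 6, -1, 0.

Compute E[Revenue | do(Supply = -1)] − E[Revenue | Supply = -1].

The intervention sets Supply=-1 in all 8 units regardless of Price. Recomputing Revenue per unit gives -5, -8, -6, -3, -2, -7, 0, -1; average -4.
E[Revenue|Supply=-1] averages over only the 5 units with Supply=-1 (Price = 4, 2, 1, -1, 0): Revenue = -5, -3, -2, 0, -1, mean -2.2.
Difference = -4 − (-2.2) = -1.8.

-1.8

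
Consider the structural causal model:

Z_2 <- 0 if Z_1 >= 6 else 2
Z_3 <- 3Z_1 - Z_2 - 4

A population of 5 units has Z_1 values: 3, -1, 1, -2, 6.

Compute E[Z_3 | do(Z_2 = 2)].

Every unit gets Z_2=2 under the intervention. Z_3 values become 3, -9, -3, -12, 12; E[Z_3|do(Z_2=2)] = -1.8.

-1.8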